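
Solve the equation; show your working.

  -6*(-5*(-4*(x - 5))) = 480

Step 1. [-6*(-5*(-4*(x - 5))) = 480] LHS = -6·(…); ÷-6 both sides, so div: -5*(-4*(x - 5)) = -80.
Step 2. [-5*(-4*(x - 5)) = -80] divide by the outer -5, so div: -4*(x - 5) = 16.
Step 3. [-4*(x - 5) = 16] divide by the outer -4, so div: x - 5 = -4.
Step 4. [x - 5 = -4] peel the -5: add 5 from each side. So sub: x = 1.

Answer: x ∈ {1}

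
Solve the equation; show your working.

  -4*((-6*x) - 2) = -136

Step 1. [-4*((-6*x) - 2) = -136] -4 out front; divide by -4. So div: (-6*x) - 2 = 34.
Step 2. [(-6*x) - 2 = 34] add 2: x sits inside (… - 2). So sub: -6*x = 36.
Step 3. [-6*x = 36] -6·(inner) — divide through by -6. So div: x = -6.

Answer: x ∈ {-6}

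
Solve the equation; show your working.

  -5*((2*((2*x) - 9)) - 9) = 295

Step 1. [-5*((2*((2*x) - 9)) - 9) = 295] LHS = -5·(…); ÷-5 both sides ⇒ div: (2*((2*x) - 9)) - 9 = -59.
Step 2. [(2*((2*x) - 9)) - 9 = -59] peel the -9: add 9 from each side. So sub: 2*((2*x) - 9) = -50.
Step 3. [2*((2*x) - 9) = -50] 2·(inner) — divide through by 2, so div: (2*x) - 9 = -25.
Step 4. [(2*x) - 9 = -25] add 9: x sits inside (… - 9). So sub: 2*x = -16.
Step 5. [2*x = -16] LHS = 2·(…); ÷2 both sides, so div: x = -8.

Answer: x ∈ {-8}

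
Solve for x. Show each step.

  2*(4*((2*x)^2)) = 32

Step 1. [2*(4*((2*x)^2)) = 32] 2·(inner) — divide through by 2 ⇒ div: 4*((2*x)^2) = 16.
Step 2. [4*((2*x)^2) = 16] 4·(inner) — divide through by 4 ⇒ div: (2*x)^2 = 4.
Step 3. [(2*x)^2 = 4] 4 ≥ 0, LHS is (·)² — take ±√ ⇒ sqrt: 2*x = 2 or -2.
Step 4. [2*x = 2 or -2] 2 out front; divide by 2. So div: x = 1 or -1.

Answer: x ∈ {-1, 1}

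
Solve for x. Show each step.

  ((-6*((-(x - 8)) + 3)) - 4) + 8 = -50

Step 1. [((-6*((-(x - 8)) + 3)) - 4) + 8 = -50] the outer +8 inverts by subtracting 8 ⇒ sub: (-6*((-(x - 8)) + 3)) - 4 = -58.
Step 2. [(-6*((-(x - 8)) + 3)) - 4 = -58] the outer -4 inverts by adding 4. So sub: -6*((-(x - 8)) + 3) = -54.
Step 3. [-6*((-(x - 8)) + 3) = -54] LHS = -6·(…); ÷-6 both sides ⇒ div: (-(x - 8)) + 3 = 9.
Step 4. [(-(x - 8)) + 3 = 9] peel the +3: subtract 3 from each side. So sub: -(x - 8) = 6.
Step 5. [-(x - 8) = 6] leading − — multiply by −1 ⇒ neg: x - 8 = -6.
Step 6. [x - 8 = -6] peel the -8: add 8 from each side ⇒ sub: x = 2.

Answer: x ∈ {2}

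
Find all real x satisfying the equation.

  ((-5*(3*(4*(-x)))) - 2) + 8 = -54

Step 1. [((-5*(3*(4*(-x)))) - 2) + 8 = -54] 8 comes off first (subtract 8) ⇒ sub: (-5*(3*(4*(-x)))) - 2 = -62.
Step 2. [(-5*(3*(4*(-x)))) - 2 = -62] -2 is outermost — add 2 both sides, so sub: -5*(3*(4*(-x))) = -60.
Step 3. [-5*(3*(4*(-x))) = -60] divide by the outer -5, so div: 3*(4*(-x)) = 12.
Step 4. [3*(4*(-x)) = 12] 3·(inner) — divide through by 3 ⇒ div: 4*(-x) = 4.
Step 5. [4*(-x) = 4] 4·(inner) — divide through by 4, so div: -x = 1.
Step 6. [-x = 1] flip signs both sides. So neg: x = -1.

Answer: x ∈ {-1}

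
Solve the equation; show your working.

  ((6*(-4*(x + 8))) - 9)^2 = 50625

Step 1. [((6*(-4*(x + 8))) - 9)^2 = 50625] LHS squared, RHS 50625 ≥ 0: apply √ (±) ⇒ sqrt: (6*(-4*(x + 8))) - 9 = 225 or -225.
Step 2. [(6*(-4*(x + 8))) - 9 = 225 or -225] add 9: x sits inside (… - 9), so sub: 6*(-4*(x + 8)) = 234 or -216.
Step 3. [6*(-4*(x + 8)) = 234 or -216] 6 out front; divide by 6. So div: -4*(x + 8) = 39 or -36.
Step 4. [-4*(x + 8) = 39 or -36] -4·(inner) — divide through by -4, so div: x + 8 = -39/4 or 9.
Step 5. [x + 8 = -39/4 or 9] peel the +8: subtract 8 from each side ⇒ sub: x = -71/4 or 1.

Answer: x ∈ {-71/4, 1}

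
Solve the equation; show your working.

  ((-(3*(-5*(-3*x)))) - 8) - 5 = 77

Step 1. [((-(3*(-5*(-3*x)))) - 8) - 5 = 77] -5 is outermost — add 5 both sides, so sub: (-(3*(-5*(-3*x)))) - 8 = 82.
Step 2. [(-(3*(-5*(-3*x)))) - 8 = 82] peel the -8: add 8 from each side. So sub: -(3*(-5*(-3*x))) = 90.
Step 3. [-(3*(-5*(-3*x))) = 90] leading − — multiply by −1. So neg: 3*(-5*(-3*x)) = -90.
Step 4. [3*(-5*(-3*x)) = -90] leading coefficient 3: divide by 3, so div: -5*(-3*x) = -30.
Step 5. [-5*(-3*x) = -30] leading coefficient -5: divide by -5, so div: -3*x = 6.
Step 6. [-3*x = 6] divide by the outer -3 ⇒ div: x = -2.

Answer: x ∈ {-2}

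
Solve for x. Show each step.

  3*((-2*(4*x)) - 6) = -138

Step 1. [3*((-2*(4*x)) - 6) = -138] LHS = 3·(…); ÷3 both sides. So div: (-2*(4*x)) - 6 = -46.
Step 2. [(-2*(4*x)) - 6 = -46] -6 is outermost — add 6 both sides, so sub: -2*(4*x) = -40.
Step 3. [-2*(4*x) = -40] LHS = -2·(…); ÷-2 both sides. So div: 4*x = 20.
Step 4. [4*x = 20] 4 out front; divide by 4, so div: x = 5.

Answer: x ∈ {5}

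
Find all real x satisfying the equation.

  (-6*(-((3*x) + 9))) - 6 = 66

Step 1. [(-6*(-((3*x) + 9))) - 6 = 66] common factor -6 (LHS and 66) — divide through, so factor: (-((3*x) + 9)) + 1 = -11.
Step 2. [(-((3*x) + 9)) + 1 = -11] the outer +1 inverts by subtracting 1 ⇒ sub: -((3*x) + 9) = -12.
Step 3. [-((3*x) + 9) = -12] leading − — multiply by −1. So neg: (3*x) + 9 = 12.
Step 4. [(3*x) + 9 = 12] peel the +9: subtract 9 from each side, so sub: 3*x = 3.
Step 5. [3*x = 3] leading coefficient 3: divide by 3. So div: x = 1.

Answer: x ∈ {1}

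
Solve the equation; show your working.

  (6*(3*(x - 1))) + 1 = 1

Step 1. [(6*(3*(x - 1))) + 1 = 1] subtract 1: x sits inside (… + 1), so sub: 6*(3*(x - 1)) = 0.
Step 2. [6*(3*(x - 1)) = 0] divide by the outer 6. So div: 3*(x - 1) = 0.
Step 3. [3*(x - 1) = 0] 3 out front; divide by 3 ⇒ div: x - 1 = 0.
Step 4. [x - 1 = 0] the outer -1 inverts by adding 1 ⇒ sub: x = 1.

Answer: x ∈ {1}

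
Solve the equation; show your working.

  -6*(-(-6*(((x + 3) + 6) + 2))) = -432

Step 1. [-6*(-(-6*(((x + 3) + 6) + 2))) = -432] -6·(inner) — divide through by -6, so div: -(-6*(((x + 3) + 6) + 2)) = 72.
Step 2. [-(-6*(((x + 3) + 6) + 2)) = 72] LHS negated; negate both sides ⇒ neg: -6*(((x + 3) + 6) + 2) = -72.
Step 3. [-6*(((x + 3) + 6) + 2) = -72] divide by the outer -6. So div: ((x + 3) + 6) + 2 = 12.
Step 4. [((x + 3) + 6) + 2 = 12] peel the +2: subtract 2 from each side, so sub: (x + 3) + 6 = 10.
Step 5. [(x + 3) + 6 = 10] peel the +6: subtract 6 from each side ⇒ sub: x + 3 = 4.
Step 6. [x + 3 = 4] 3 comes off first (subtract 3) ⇒ sub: x = 1.

Answer: x ∈ {1}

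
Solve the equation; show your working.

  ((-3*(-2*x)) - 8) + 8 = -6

Step 1. [((-3*(-2*x)) - 8) + 8 = -6] peel the +8: subtract 8 from each side, so sub: (-3*(-2*x)) - 8 = -14.
Step 2. [(-3*(-2*x)) - 8 = -14] 8 comes off first (add 8). So sub: -3*(-2*x) = -6.
Step 3. [-3*(-2*x) = -6] divide by the outer -3. So div: -2*x = 2.
Step 4. [-2*x = 2] -2·(inner) — divide through by -2. So div: x = -1.

Answer: x ∈ {-1}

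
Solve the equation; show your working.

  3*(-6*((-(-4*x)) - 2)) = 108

Step 1. [3*(-6*((-(-4*x)) - 2)) = 108] 3 out front; divide by 3 ⇒ div: -6*((-(-4*x)) - 2) = 36.
Step 2. [-6*((-(-4*x)) - 2) = 36] divide by the outer -6 ⇒ div: (-(-4*x)) - 2 = -6.
Step 3. [(-(-4*x)) - 2 = -6] peel the -2: add 2 from each side ⇒ sub: -(-4*x) = -4.
Step 4. [-(-4*x) = -4] flip signs both sides ⇒ neg: -4*x = 4.
Step 5. [-4*x = 4] divide by the outer -4. So div: x = -1.

Answer: x ∈ {-1}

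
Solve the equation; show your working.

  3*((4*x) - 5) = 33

Step 1. [3*((4*x) - 5) = 33] leading coefficient 3: divide by 3. So div: (4*x) - 5 = 11.
Step 2. [(4*x) - 5 = 11] add 5: x sits inside (… - 5), so sub: 4*x = 16.
Step 3. [4*x = 16] LHS = 4·(…); ÷4 both sides ⇒ div: x = 4.

Answer: x ∈ {4}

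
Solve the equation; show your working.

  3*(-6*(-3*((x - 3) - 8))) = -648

Step 1. [3*(-6*(-3*((x - 3) - 8))) = -648] 3 out front; divide by 3 ⇒ div: -6*(-3*((x - 3) - 8)) = -216.
Step 2. [-6*(-3*((x - 3) - 8)) = -216] divide by the outer -6. So div: -3*((x - 3) - 8) = 36.
Step 3. [-3*((x - 3) - 8) = 36] leading coefficient -3: divide by -3, so div: (x - 3) - 8 = -12.
Step 4. [(x - 3) - 8 = -12] add 8: x sits inside (… - 8) ⇒ sub: x - 3 = -4.
Step 5. [x - 3 = -4] peel the -3: add 3 from each side, so sub: x = -1.

Answer: x ∈ {-1}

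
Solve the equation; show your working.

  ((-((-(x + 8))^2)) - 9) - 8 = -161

Step 1. [((-((-(x + 8))^2)) - 9) - 8 = -161] add 8: x sits inside (… - 8) ⇒ sub: (-((-(x + 8))^2)) - 9 = -153.
Step 2. [(-((-(x + 8))^2)) - 9 = -153] 9 comes off first (add 9), so sub: -((-(x + 8))^2) = -144.
Step 3. [-((-(x + 8))^2) = -144] leading − — multiply by −1 ⇒ neg: (-(x + 8))^2 = 144.
Step 4. [(-(x + 8))^2 = 144] LHS squared, RHS 144 ≥ 0: apply √ (±) ⇒ sqrt: -(x + 8) = 12 or -12.
Step 5. [-(x + 8) = 12 or -12] flip signs both sides, so neg: x + 8 = -12 or 12.
Step 6. [x + 8 = -12 or 12] subtract 8: x sits inside (… + 8) ⇒ sub: x = -20 or 4.

Answer: x ∈ {-20, 4}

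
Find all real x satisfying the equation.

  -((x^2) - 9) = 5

Step 1. [-((x^2) - 9) = 5] flip signs both sides, so neg: (x^2) - 9 = -5.
Step 2. [(x^2) - 9 = -5] -9 is outermost — add 9 both sides. So sub: x^2 = 4.
Step 3. [x^2 = 4] √ both sides: 4 ≥ 0 gives two branches. So sqrt: x = 2 or -2.

Answer: x ∈ {-2, 2}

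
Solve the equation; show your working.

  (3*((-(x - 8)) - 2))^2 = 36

Step 1. [(3*((-(x - 8)) - 2))^2 = 36] √ both sides: 36 ≥ 0 gives two branches, so sqrt: 3*((-(x - 8)) - 2) = 6 or -6.
Step 2. [3*((-(x - 8)) - 2) = 6 or -6] divide by the outer 3 ⇒ div: (-(x - 8)) - 2 = 2 or -2.
Step 3. [(-(x - 8)) - 2 = 2 or -2] -2 is outermost — add 2 both sides, so sub: -(x - 8) = 4 or 0.
Step 4. [-(x - 8) = 4 or 0] LHS negated; negate both sides, so neg: x - 8 = -4 or 0.
Step 5. [x - 8 = -4 or 0] add 8: x sits inside (… - 8) ⇒ sub: x = 4 or 8.

Answer: x ∈ {4, 8}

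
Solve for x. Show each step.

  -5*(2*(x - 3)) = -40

Step 1. [-5*(2*(x - 3)) = -40] -5·(inner) — divide through by -5 ⇒ div: 2*(x - 3) = 8.
Step 2. [2*(x - 3) = 8] 2 out front; divide by 2, so div: x - 3 = 4.
Step 3. [x - 3 = 4] peel the -3: add 3 from each side. So sub: x = 7.

Answer: x ∈ {7}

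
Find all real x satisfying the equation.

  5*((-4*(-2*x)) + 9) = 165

Step 1. [5*((-4*(-2*x)) + 9) = 165] LHS = 5·(…); ÷5 both sides, so div: (-4*(-2*x)) + 9 = 33.
Step 2. [(-4*(-2*x)) + 9 = 33] peel the +9: subtract 9 from each side ⇒ sub: -4*(-2*x) = 24.
Step 3. [-4*(-2*x) = 24] leading coefficient -4: divide by -4 ⇒ div: -2*x = -6.
Step 4. [-2*x = -6] -2 out front; divide by -2, so div: x = 3.

Answer: x ∈ {3}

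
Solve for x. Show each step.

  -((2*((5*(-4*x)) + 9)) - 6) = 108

Step 1. [-((2*((5*(-4*x)) + 9)) - 6) = 108] leading − — multiply by −1 ⇒ neg: (2*((5*(-4*x)) + 9)) - 6 = -108.
Step 2. [(2*((5*(-4*x)) + 9)) - 6 = -108] 6 comes off first (add 6). So sub: 2*((5*(-4*x)) + 9) = -102.
Step 3. [2*((5*(-4*x)) + 9) = -102] LHS = 2·(…); ÷2 both sides ⇒ div: (5*(-4*x)) + 9 = -51.
Step 4. [(5*(-4*x)) + 9 = -51] the outer +9 inverts by subtracting 9. So sub: 5*(-4*x) = -60.
Step 5. [5*(-4*x) = -60] 5 out front; divide by 5, so div: -4*x = -12.
Step 6. [-4*x = -12] leading coefficient -4: divide by -4. So div: x = 3.

Answer: x ∈ {3}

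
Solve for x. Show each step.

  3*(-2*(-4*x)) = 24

Step 1. [3*(-2*(-4*x)) = 24] LHS = 3·(…); ÷3 both sides. So div: -2*(-4*x) = 8.
Step 2. [-2*(-4*x) = 8] -2·(inner) — divide through by -2. So div: -4*x = -4.
Step 3. [-4*x = -4] LHS = -4·(…); ÷-4 both sides. So div: x = 1.

Answer: x ∈ {1}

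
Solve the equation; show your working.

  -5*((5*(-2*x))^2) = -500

Step 1. [-5*((5*(-2*x))^2) = -500] divide by the outer -5. So div: (5*(-2*x))^2 = 100.
Step 2. [(5*(-2*x))^2 = 100] √ both sides: 100 ≥ 0 gives two branches, so sqrt: 5*(-2*x) = 10 or -10.
Step 3. [5*(-2*x) = 10 or -10] LHS = 5·(…); ÷5 both sides. So div: -2*x = 2 or -2.
Step 4. [-2*x = 2 or -2] LHS = -2·(…); ÷-2 both sides ⇒ div: x = -1 or 1.

Answer: x ∈ {-1, 1}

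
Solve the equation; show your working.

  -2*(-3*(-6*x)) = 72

Step 1. [-2*(-3*(-6*x)) = 72] leading coefficient -2: divide by -2, so div: -3*(-6*x) = -36.
Step 2. [-3*(-6*x) = -36] leading coefficient -3: divide by -3, so div: -6*x = 12.
Step 3. [-6*x = 12] LHS = -6·(…); ÷-6 both sides. So div: x = -2.

Answer: x ∈ {-2}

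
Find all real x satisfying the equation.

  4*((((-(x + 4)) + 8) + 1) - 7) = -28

Step 1. [4*((((-(x + 4)) + 8) + 1) - 7) = -28] 4 out front; divide by 4 ⇒ div: (((-(x + 4)) + 8) + 1) - 7 = -7.
Step 2. [(((-(x + 4)) + 8) + 1) - 7 = -7] add 7: x sits inside (… - 7). So sub: ((-(x + 4)) + 8) + 1 = 0.
Step 3. [((-(x + 4)) + 8) + 1 = 0] the outer +1 inverts by subtracting 1, so sub: (-(x + 4)) + 8 = -1.
Step 4. [(-(x + 4)) + 8 = -1] +8 is outermost — subtract 8 both sides. So sub: -(x + 4) = -9.
Step 5. [-(x + 4) = -9] flip signs both sides, so neg: x + 4 = 9.
Step 6. [x + 4 = 9] the outer +4 inverts by subtracting 4. So sub: x = 5.

Answer: x ∈ {5}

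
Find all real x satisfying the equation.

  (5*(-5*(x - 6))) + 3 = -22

Step 1. [(5*(-5*(x - 6))) + 3 = -22] peel the +3: subtract 3 from each side ⇒ sub: 5*(-5*(x - 6)) = -25.
Step 2. [5*(-5*(x - 6)) = -25] 5·(inner) — divide through by 5, so div: -5*(x - 6) = -5.
Step 3. [-5*(x - 6) = -5] divide by the outer -5 ⇒ div: x - 6 = 1.
Step 4. [x - 6 = 1] add 6: x sits inside (… - 6) ⇒ sub: x = 7.

Answer: x ∈ {7}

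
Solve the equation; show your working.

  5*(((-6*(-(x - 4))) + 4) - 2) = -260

Step 1. [5*(((-6*(-(x - 4))) + 4) - 2) = -260] divide by the outer 5. So div: ((-6*(-(x - 4))) + 4) - 2 = -52.
Step 2. [((-6*(-(x - 4))) + 4) - 2 = -52] 2 comes off first (add 2). So sub: (-6*(-(x - 4))) + 4 = -50.
Step 3. [(-6*(-(x - 4))) + 4 = -50] +4 is outermost — subtract 4 both sides, so sub: -6*(-(x - 4)) = -54.
Step 4. [-6*(-(x - 4)) = -54] -6 out front; divide by -6. So div: -(x - 4) = 9.
Step 5. [-(x - 4) = 9] LHS negated; negate both sides ⇒ neg: x - 4 = -9.
Step 6. [x - 4 = -9] the outer -4 inverts by adding 4 ⇒ sub: x = -5.

Answer: x ∈ {-5}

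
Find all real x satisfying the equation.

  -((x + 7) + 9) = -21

Step 1. [-((x + 7) + 9) = -21] flip signs both sides. So neg: (x + 7) + 9 = 21.
Step 2. [(x + 7) + 9 = 21] subtract 9: x sits inside (… + 9) ⇒ sub: x + 7 = 12.
Step 3. [x + 7 = 12] subtract 7: x sits inside (… + 7) ⇒ sub: x = 5.

Answer: x ∈ {5}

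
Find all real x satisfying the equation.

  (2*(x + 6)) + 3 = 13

Step 1. [(2*(x + 6)) + 3 = 13] subtract 3: x sits inside (… + 3). So sub: 2*(x + 6) = 10.
Step 2. [2*(x + 6) = 10] leading coefficient 2: divide by 2, so div: x + 6 = 5.
Step 3. [x + 6 = 5] the outer +6 inverts by subtracting 6, so sub: x = -1.

Answer: x ∈ {-1}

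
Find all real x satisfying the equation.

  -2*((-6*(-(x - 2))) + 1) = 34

Step 1. [-2*((-6*(-(x - 2))) + 1) = 34] leading coefficient -2: divide by -2, so div: (-6*(-(x - 2))) + 1 = -17.
Step 2. [(-6*(-(x - 2))) + 1 = -17] peel the +1: subtract 1 from each side. So sub: -6*(-(x - 2)) = -18.
Step 3. [-6*(-(x - 2)) = -18] -6·(inner) — divide through by -6, so div: -(x - 2) = 3.
Step 4. [-(x - 2) = 3] leading − — multiply by −1, so neg: x - 2 = -3.
Step 5. [x - 2 = -3] the outer -2 inverts by adding 2, so sub: x = -1.

Answer: x ∈ {-1}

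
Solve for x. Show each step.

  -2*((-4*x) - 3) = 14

Step 1. [-2*((-4*x) - 3) = 14] leading coefficient -2: divide by -2, so div: (-4*x) - 3 = -7.
Step 2. [(-4*x) - 3 = -7] the outer -3 inverts by adding 3, so sub: -4*x = -4.
Step 3. [-4*x = -4] LHS = -4·(…); ÷-4 both sides ⇒ div: x = 1.

Answer: x ∈ {1}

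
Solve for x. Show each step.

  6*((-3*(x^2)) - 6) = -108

Step 1. [6*((-3*(x^2)) - 6) = -108] LHS = 6·(…); ÷6 both sides, so div: (-3*(x^2)) - 6 = -18.
Step 2. [(-3*(x^2)) - 6 = -18] common factor -3 (LHS and -18) — divide through, so factor: (x^2) + 2 = 6.
Step 3. [(x^2) + 2 = 6] the outer +2 inverts by subtracting 2, so sub: x^2 = 4.
Step 4. [x^2 = 4] √ both sides: 4 ≥ 0 gives two branches, so sqrt: x = 2 or -2.

Answer: x ∈ {-2, 2}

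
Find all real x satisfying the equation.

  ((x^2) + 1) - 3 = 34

Step 1. [((x^2) + 1) - 3 = 34] -3 is outermost — add 3 both sides ⇒ sub: (x^2) + 1 = 37.
Step 2. [(x^2) + 1 = 37] 1 comes off first (subtract 1), so sub: x^2 = 36.
Step 3. [x^2 = 36] 36 ≥ 0, LHS is (·)² — take ±√ ⇒ sqrt: x = 6 or -6.

Answer: x ∈ {-6, 6}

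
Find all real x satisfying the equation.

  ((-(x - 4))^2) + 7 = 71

Step 1. [((-(x - 4))^2) + 7 = 71] peel the +7: subtract 7 from each side, so sub: (-(x - 4))^2 = 64.
Step 2. [(-(x - 4))^2 = 64] 64 ≥ 0, LHS is (·)² — take ±√ ⇒ sqrt: -(x - 4) = 8 or -8.
Step 3. [-(x - 4) = 8 or -8] LHS negated; negate both sides. So neg: x - 4 = -8 or 8.
Step 4. [x - 4 = -8 or 8] peel the -4: add 4 from each side. So sub: x = -4 or 12.

Answer: x ∈ {-4, 12}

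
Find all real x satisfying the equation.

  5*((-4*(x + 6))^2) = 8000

Step 1. [5*((-4*(x + 6))^2) = 8000] LHS = 5·(…); ÷5 both sides, so div: (-4*(x + 6))^2 = 1600.
Step 2. [(-4*(x + 6))^2 = 1600] √ both sides: 1600 ≥ 0 gives two branches. So sqrt: -4*(x + 6) = 40 or -40.
Step 3. [-4*(x + 6) = 40 or -40] LHS = -4·(…); ÷-4 both sides, so div: x + 6 = -10 or 10.
Step 4. [x + 6 = -10 or 10] the outer +6 inverts by subtracting 6, so sub: x = -16 or 4.

Answer: x ∈ {-16, 4}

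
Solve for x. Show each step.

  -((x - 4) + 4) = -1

Step 1. [-((x - 4) + 4) = -1] leading − — multiply by −1. So neg: (x - 4) + 4 = 1.
Step 2. [(x - 4) + 4 = 1] the outer +4 inverts by subtracting 4 ⇒ sub: x - 4 = -3.
Step 3. [x - 4 = -3] add 4: x sits inside (… - 4). So sub: x = 1.

Answer: x ∈ {1}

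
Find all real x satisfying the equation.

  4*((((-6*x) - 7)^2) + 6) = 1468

Step 1. [4*((((-6*x) - 7)^2) + 6) = 1468] divide by the outer 4, so div: (((-6*x) - 7)^2) + 6 = 367.
Step 2. [(((-6*x) - 7)^2) + 6 = 367] subtract 6: x sits inside (… + 6) ⇒ sub: ((-6*x) - 7)^2 = 361.
Step 3. [((-6*x) - 7)^2 = 361] LHS squared, RHS 361 ≥ 0: apply √ (±). So sqrt: (-6*x) - 7 = 19 or -19.
Step 4. [(-6*x) - 7 = 19 or -19] add 7: x sits inside (… - 7), so sub: -6*x = 26 or -12.
Step 5. [-6*x = 26 or -12] -6·(inner) — divide through by -6. So div: x = -13/3 or 2.

Answer: x ∈ {-13/3, 2}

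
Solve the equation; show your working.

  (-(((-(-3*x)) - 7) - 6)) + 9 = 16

Step 1. [(-(((-(-3*x)) - 7) - 6)) + 9 = 16] +9 is outermost — subtract 9 both sides ⇒ sub: -(((-(-3*x)) - 7) - 6) = 7.
Step 2. [-(((-(-3*x)) - 7) - 6) = 7] leading − — multiply by −1. So neg: ((-(-3*x)) - 7) - 6 = -7.
Step 3. [((-(-3*x)) - 7) - 6 = -7] the outer -6 inverts by adding 6, so sub: (-(-3*x)) - 7 = -1.
Step 4. [(-(-3*x)) - 7 = -1] 7 comes off first (add 7) ⇒ sub: -(-3*x) = 6.
Step 5. [-(-3*x) = 6] LHS negated; negate both sides ⇒ neg: -3*x = -6.
Step 6. [-3*x = -6] -3·(inner) — divide through by -3, so div: x = 2.

Answer: x ∈ {2}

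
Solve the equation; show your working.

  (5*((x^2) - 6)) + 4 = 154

Step 1. [(5*((x^2) - 6)) + 4 = 154] 4 comes off first (subtract 4) ⇒ sub: 5*((x^2) - 6) = 150.
Step 2. [5*((x^2) - 6) = 150] divide by the outer 5. So div: (x^2) - 6 = 30.
Step 3. [(x^2) - 6 = 30] the outer -6 inverts by adding 6 ⇒ sub: x^2 = 36.
Step 4. [x^2 = 36] 36 ≥ 0, LHS is (·)² — take ±√ ⇒ sqrt: x = 6 or -6.

Answer: x ∈ {-6, 6}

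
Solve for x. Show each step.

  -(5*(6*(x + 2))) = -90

Step 1. [-(5*(6*(x + 2))) = -90] LHS negated; negate both sides. So neg: 5*(6*(x + 2)) = 90.
Step 2. [5*(6*(x + 2)) = 90] 5·(inner) — divide through by 5, so div: 6*(x + 2) = 18.
Step 3. [6*(x + 2) = 18] 6 out front; divide by 6. So div: x + 2 = 3.
Step 4. [x + 2 = 3] the outer +2 inverts by subtracting 2, so sub: x = 1.

Answer: x ∈ {1}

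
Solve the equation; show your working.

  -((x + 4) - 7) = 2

Step 1. [-((x + 4) - 7) = 2] flip signs both sides, so neg: (x + 4) - 7 = -2.
Step 2. [(x + 4) - 7 = -2] the outer -7 inverts by adding 7, so sub: x + 4 = 5.
Step 3. [x + 4 = 5] the outer +4 inverts by subtracting 4 ⇒ sub: x = 1.

Answer: x ∈ {1}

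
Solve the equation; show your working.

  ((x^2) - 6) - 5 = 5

Step 1. [((x^2) - 6) - 5 = 5] peel the -5: add 5 from each side, so sub: (x^2) - 6 = 10.
Step 2. [(x^2) - 6 = 10] 6 comes off first (add 6), so sub: x^2 = 16.
Step 3. [x^2 = 16] √ both sides: 16 ≥ 0 gives two branches. So sqrt: x = 4 or -4.

Answer: x ∈ {-4, 4}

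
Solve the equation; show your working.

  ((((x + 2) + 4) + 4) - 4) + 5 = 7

Step 1. [((((x + 2) + 4) + 4) - 4) + 5 = 7] 5 comes off first (subtract 5) ⇒ sub: (((x + 2) + 4) + 4) - 4 = 2.
Step 2. [(((x + 2) + 4) + 4) - 4 = 2] the outer -4 inverts by adding 4. So sub: ((x + 2) + 4) + 4 = 6.
Step 3. [((x + 2) + 4) + 4 = 6] the outer +4 inverts by subtracting 4 ⇒ sub: (x + 2) + 4 = 2.
Step 4. [(x + 2) + 4 = 2] +4 is outermost — subtract 4 both sides. So sub: x + 2 = -2.
Step 5. [x + 2 = -2] 2 comes off first (subtract 2), so sub: x = -4.

Answer: x ∈ {-4}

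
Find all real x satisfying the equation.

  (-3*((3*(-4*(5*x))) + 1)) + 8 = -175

Step 1. [(-3*((3*(-4*(5*x))) + 1)) + 8 = -175] subtract 8: x sits inside (… + 8) ⇒ sub: -3*((3*(-4*(5*x))) + 1) = -183.
Step 2. [-3*((3*(-4*(5*x))) + 1) = -183] leading coefficient -3: divide by -3, so div: (3*(-4*(5*x))) + 1 = 61.
Step 3. [(3*(-4*(5*x))) + 1 = 61] subtract 1: x sits inside (… + 1). So sub: 3*(-4*(5*x)) = 60.
Step 4. [3*(-4*(5*x)) = 60] LHS = 3·(…); ÷3 both sides, so div: -4*(5*x) = 20.
Step 5. [-4*(5*x) = 20] -4 out front; divide by -4. So div: 5*x = -5.
Step 6. [5*x = -5] 5 out front; divide by 5, so div: x = -1.

Answer: x ∈ {-1}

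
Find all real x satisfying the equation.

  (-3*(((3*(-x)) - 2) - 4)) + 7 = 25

Step 1. [(-3*(((3*(-x)) - 2) - 4)) + 7 = 25] 7 comes off first (subtract 7), so sub: -3*(((3*(-x)) - 2) - 4) = 18.
Step 2. [-3*(((3*(-x)) - 2) - 4) = 18] -3·(inner) — divide through by -3 ⇒ div: ((3*(-x)) - 2) - 4 = -6.
Step 3. [((3*(-x)) - 2) - 4 = -6] 4 comes off first (add 4), so sub: (3*(-x)) - 2 = -2.
Step 4. [(3*(-x)) - 2 = -2] 2 comes off first (add 2). So sub: 3*(-x) = 0.
Step 5. [3*(-x) = 0] 3·(inner) — divide through by 3. So div: -x = 0.
Step 6. [-x = 0] leading − — multiply by −1. So neg: x = 0.

Answer: x ∈ {0}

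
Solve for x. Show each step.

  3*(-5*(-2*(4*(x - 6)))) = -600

Step 1. [3*(-5*(-2*(4*(x - 6)))) = -600] LHS = 3·(…); ÷3 both sides, so div: -5*(-2*(4*(x - 6))) = -200.
Step 2. [-5*(-2*(4*(x - 6))) = -200] -5 out front; divide by -5. So div: -2*(4*(x - 6)) = 40.
Step 3. [-2*(4*(x - 6)) = 40] LHS = -2·(…); ÷-2 both sides, so div: 4*(x - 6) = -20.
Step 4. [4*(x - 6) = -20] LHS = 4·(…); ÷4 both sides, so div: x - 6 = -5.
Step 5. [x - 6 = -5] peel the -6: add 6 from each side, so sub: x = 1.

Answer: x ∈ {1}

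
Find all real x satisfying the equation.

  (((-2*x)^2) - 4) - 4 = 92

Step 1. [(((-2*x)^2) - 4) - 4 = 92] -4 is outermost — add 4 both sides ⇒ sub: ((-2*x)^2) - 4 = 96.
Step 2. [((-2*x)^2) - 4 = 96] -4 is outermost — add 4 both sides. So sub: (-2*x)^2 = 100.
Step 3. [(-2*x)^2 = 100] √ both sides: 100 ≥ 0 gives two branches. So sqrt: -2*x = 10 or -10.
Step 4. [-2*x = 10 or -10] divide by the outer -2, so div: x = -5 or 5.

Answer: x ∈ {-5, 5}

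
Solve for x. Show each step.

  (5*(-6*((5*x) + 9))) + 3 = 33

Step 1. [(5*(-6*((5*x) + 9))) + 3 = 33] peel the +3: subtract 3 from each side ⇒ sub: 5*(-6*((5*x) + 9)) = 30.
Step 2. [5*(-6*((5*x) + 9)) = 30] leading coefficient 5: divide by 5, so div: -6*((5*x) + 9) = 6.
Step 3. [-6*((5*x) + 9) = 6] divide by the outer -6, so div: (5*x) + 9 = -1.
Step 4. [(5*x) + 9 = -1] subtract 9: x sits inside (… + 9), so sub: 5*x = -10.
Step 5. [5*x = -10] 5·(inner) — divide through by 5. So div: x = -2.

Answer: x ∈ {-2}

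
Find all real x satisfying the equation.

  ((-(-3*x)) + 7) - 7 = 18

Step 1. [((-(-3*x)) + 7) - 7 = 18] peel the -7: add 7 from each side ⇒ sub: (-(-3*x)) + 7 = 25.
Step 2. [(-(-3*x)) + 7 = 25] peel the +7: subtract 7 from each side, so sub: -(-3*x) = 18.
Step 3. [-(-3*x) = 18] flip signs both sides ⇒ neg: -3*x = -18.
Step 4. [-3*x = -18] leading coefficient -3: divide by -3 ⇒ div: x = 6.

Answer: x ∈ {6}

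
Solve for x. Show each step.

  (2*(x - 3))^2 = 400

Step 1. [(2*(x - 3))^2 = 400] 400 ≥ 0, LHS is (·)² — take ±√, so sqrt: 2*(x - 3) = 20 or -20.
Step 2. [2*(x - 3) = 20 or -20] 2 out front; divide by 2 ⇒ div: x - 3 = 10 or -10.
Step 3. [x - 3 = 10 or -10] -3 is outermost — add 3 both sides. So sub: x = 13 or -7.

Answer: x ∈ {-7, 13}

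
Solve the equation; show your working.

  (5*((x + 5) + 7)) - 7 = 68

Step 1. [(5*((x + 5) + 7)) - 7 = 68] the outer -7 inverts by adding 7 ⇒ sub: 5*((x + 5) + 7) = 75.
Step 2. [5*((x + 5) + 7) = 75] leading coefficient 5: divide by 5 ⇒ div: (x + 5) + 7 = 15.
Step 3. [(x + 5) + 7 = 15] 7 comes off first (subtract 7), so sub: x + 5 = 8.
Step 4. [x + 5 = 8] 5 comes off first (subtract 5), so sub: x = 3.

Answer: x ∈ {3}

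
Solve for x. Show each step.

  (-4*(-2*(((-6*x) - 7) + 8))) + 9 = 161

Step 1. [(-4*(-2*(((-6*x) - 7) + 8))) + 9 = 161] peel the +9: subtract 9 from each side, so sub: -4*(-2*(((-6*x) - 7) + 8)) = 152.
Step 2. [-4*(-2*(((-6*x) - 7) + 8)) = 152] leading coefficient -4: divide by -4 ⇒ div: -2*(((-6*x) - 7) + 8) = -38.
Step 3. [-2*(((-6*x) - 7) + 8) = -38] -2 out front; divide by -2 ⇒ div: ((-6*x) - 7) + 8 = 19.
Step 4. [((-6*x) - 7) + 8 = 19] 8 comes off first (subtract 8). So sub: (-6*x) - 7 = 11.
Step 5. [(-6*x) - 7 = 11] -7 is outermost — add 7 both sides. So sub: -6*x = 18.
Step 6. [-6*x = 18] leading coefficient -6: divide by -6, so div: x = -3.

Answer: x ∈ {-3}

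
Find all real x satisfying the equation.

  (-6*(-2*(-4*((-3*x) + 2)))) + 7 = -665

Step 1. [(-6*(-2*(-4*((-3*x) + 2)))) + 7 = -665] the outer +7 inverts by subtracting 7, so sub: -6*(-2*(-4*((-3*x) + 2))) = -672.
Step 2. [-6*(-2*(-4*((-3*x) + 2))) = -672] leading coefficient -6: divide by -6, so div: -2*(-4*((-3*x) + 2)) = 112.
Step 3. [-2*(-4*((-3*x) + 2)) = 112] -2 out front; divide by -2. So div: -4*((-3*x) + 2) = -56.
Step 4. [-4*((-3*x) + 2) = -56] -4·(inner) — divide through by -4, so div: (-3*x) + 2 = 14.
Step 5. [(-3*x) + 2 = 14] subtract 2: x sits inside (… + 2), so sub: -3*x = 12.
Step 6. [-3*x = 12] divide by the outer -3, so div: x = -4.

Answer: x ∈ {-4}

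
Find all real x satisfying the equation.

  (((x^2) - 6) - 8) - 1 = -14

Step 1. [(((x^2) - 6) - 8) - 1 = -14] the outer -1 inverts by adding 1 ⇒ sub: ((x^2) - 6) - 8 = -13.
Step 2. [((x^2) - 6) - 8 = -13] -8 is outermost — add 8 both sides. So sub: (x^2) - 6 = -5.
Step 3. [(x^2) - 6 = -5] the outer -6 inverts by adding 6, so sub: x^2 = 1.
Step 4. [x^2 = 1] √ both sides: 1 ≥ 0 gives two branches. So sqrt: x = 1 or -1.

Answer: x ∈ {-1, 1}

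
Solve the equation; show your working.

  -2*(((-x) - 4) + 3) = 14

Step 1. [-2*(((-x) - 4) + 3) = 14] -2 out front; divide by -2, so div: ((-x) - 4) + 3 = -7.
Step 2. [((-x) - 4) + 3 = -7] 3 comes off first (subtract 3), so sub: (-x) - 4 = -10.
Step 3. [(-x) - 4 = -10] peel the -4: add 4 from each side ⇒ sub: -x = -6.
Step 4. [-x = -6] LHS negated; negate both sides ⇒ neg: x = 6.

Answer: x ∈ {6}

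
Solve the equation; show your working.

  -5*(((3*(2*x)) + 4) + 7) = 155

Step 1. [-5*(((3*(2*x)) + 4) + 7) = 155] leading coefficient -5: divide by -5, so div: ((3*(2*x)) + 4) + 7 = -31.
Step 2. [((3*(2*x)) + 4) + 7 = -31] the outer +7 inverts by subtracting 7. So sub: (3*(2*x)) + 4 = -38.
Step 3. [(3*(2*x)) + 4 = -38] +4 is outermost — subtract 4 both sides, so sub: 3*(2*x) = -42.
Step 4. [3*(2*x) = -42] divide by the outer 3. So div: 2*x = -14.
Step 5. [2*x = -14] leading coefficient 2: divide by 2 ⇒ div: x = -7.

Answer: x ∈ {-7}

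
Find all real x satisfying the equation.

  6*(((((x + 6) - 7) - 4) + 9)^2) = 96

Step 1. [6*(((((x + 6) - 7) - 4) + 9)^2) = 96] LHS = 6·(…); ÷6 both sides ⇒ div: ((((x + 6) - 7) - 4) + 9)^2 = 16.
Step 2. [((((x + 6) - 7) - 4) + 9)^2 = 16] LHS squared, RHS 16 ≥ 0: apply √ (±). So sqrt: (((x + 6) - 7) - 4) + 9 = 4 or -4.
Step 3. [(((x + 6) - 7) - 4) + 9 = 4 or -4] 9 comes off first (subtract 9) ⇒ sub: ((x + 6) - 7) - 4 = -5 or -13.
Step 4. [((x + 6) - 7) - 4 = -5 or -13] -4 is outermost — add 4 both sides ⇒ sub: (x + 6) - 7 = -1 or -9.
Step 5. [(x + 6) - 7 = -1 or -9] peel the -7: add 7 from each side. So sub: x + 6 = 6 or -2.
Step 6. [x + 6 = 6 or -2] +6 is outermost — subtract 6 both sides ⇒ sub: x = 0 or -8.

Answer: x ∈ {-8, 0}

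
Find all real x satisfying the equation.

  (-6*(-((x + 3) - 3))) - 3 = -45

Step 1. [(-6*(-((x + 3) - 3))) - 3 = -45] peel the -3: add 3 from each side. So sub: -6*(-((x + 3) - 3)) = -42.
Step 2. [-6*(-((x + 3) - 3)) = -42] -6 out front; divide by -6, so div: -((x + 3) - 3) = 7.
Step 3. [-((x + 3) - 3) = 7] leading − — multiply by −1 ⇒ neg: (x + 3) - 3 = -7.
Step 4. [(x + 3) - 3 = -7] -3 is outermost — add 3 both sides ⇒ sub: x + 3 = -4.
Step 5. [x + 3 = -4] subtract 3: x sits inside (… + 3), so sub: x = -7.

Answer: x ∈ {-7}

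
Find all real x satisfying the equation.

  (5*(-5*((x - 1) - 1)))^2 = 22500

Step 1. [(5*(-5*((x - 1) - 1)))^2 = 22500] √ both sides: 22500 ≥ 0 gives two branches ⇒ sqrt: 5*(-5*((x - 1) - 1)) = 150 or -150.
Step 2. [5*(-5*((x - 1) - 1)) = 150 or -150] leading coefficient 5: divide by 5 ⇒ div: -5*((x - 1) - 1) = 30 or -30.
Step 3. [-5*((x - 1) - 1) = 30 or -30] -5·(inner) — divide through by -5. So div: (x - 1) - 1 = -6 or 6.
Step 4. [(x - 1) - 1 = -6 or 6] 1 comes off first (add 1), so sub: x - 1 = -5 or 7.
Step 5. [x - 1 = -5 or 7] 1 comes off first (add 1). So sub: x = -4 or 8.

Answer: x ∈ {-4, 8}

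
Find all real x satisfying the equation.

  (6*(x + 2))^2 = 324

Step 1. [(6*(x + 2))^2 = 324] √ both sides: 324 ≥ 0 gives two branches, so sqrt: 6*(x + 2) = 18 or -18.
Step 2. [6*(x + 2) = 18 or -18] 6·(inner) — divide through by 6 ⇒ div: x + 2 = 3 or -3.
Step 3. [x + 2 = 3 or -3] the outer +2 inverts by subtracting 2 ⇒ sub: x = 1 or -5.

Answer: x ∈ {-5, 1}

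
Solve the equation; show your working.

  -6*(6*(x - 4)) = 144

Step 1. [-6*(6*(x - 4)) = 144] -6 out front; divide by -6. So div: 6*(x - 4) = -24.
Step 2. [6*(x - 4) = -24] LHS = 6·(…); ÷6 both sides, so div: x - 4 = -4.
Step 3. [x - 4 = -4] -4 is outermost — add 4 both sides, so sub: x = 0.

Answer: x ∈ {0}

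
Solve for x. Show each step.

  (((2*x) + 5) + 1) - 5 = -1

Step 1. [(((2*x) + 5) + 1) - 5 = -1] 5 comes off first (add 5) ⇒ sub: ((2*x) + 5) + 1 = 4.
Step 2. [((2*x) + 5) + 1 = 4] +1 is outermost — subtract 1 both sides ⇒ sub: (2*x) + 5 = 3.
Step 3. [(2*x) + 5 = 3] peel the +5: subtract 5 from each side, so sub: 2*x = -2.
Step 4. [2*x = -2] LHS = 2·(…); ÷2 both sides. So div: x = -1.

Answer: x ∈ {-1}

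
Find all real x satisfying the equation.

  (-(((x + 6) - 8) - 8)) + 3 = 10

Step 1. [(-(((x + 6) - 8) - 8)) + 3 = 10] +3 is outermost — subtract 3 both sides. So sub: -(((x + 6) - 8) - 8) = 7.
Step 2. [-(((x + 6) - 8) - 8) = 7] leading − — multiply by −1. So neg: ((x + 6) - 8) - 8 = -7.
Step 3. [((x + 6) - 8) - 8 = -7] 8 comes off first (add 8). So sub: (x + 6) - 8 = 1.
Step 4. [(x + 6) - 8 = 1] peel the -8: add 8 from each side ⇒ sub: x + 6 = 9.
Step 5. [x + 6 = 9] the outer +6 inverts by subtracting 6 ⇒ sub: x = 3.

Answer: x ∈ {3}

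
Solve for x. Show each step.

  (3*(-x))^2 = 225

Step 1. [(3*(-x))^2 = 225] 225 ≥ 0, LHS is (·)² — take ±√ ⇒ sqrt: 3*(-x) = 15 or -15.
Step 2. [3*(-x) = 15 or -15] 3·(inner) — divide through by 3, so div: -x = 5 or -5.
Step 3. [-x = 5 or -5] leading − — multiply by −1 ⇒ neg: x = -5 or 5.

Answer: x ∈ {-5, 5}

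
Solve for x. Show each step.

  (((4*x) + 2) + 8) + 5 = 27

Step 1. [(((4*x) + 2) + 8) + 5 = 27] subtract 5: x sits inside (… + 5) ⇒ sub: ((4*x) + 2) + 8 = 22.
Step 2. [((4*x) + 2) + 8 = 22] the outer +8 inverts by subtracting 8, so sub: (4*x) + 2 = 14.
Step 3. [(4*x) + 2 = 14] peel the +2: subtract 2 from each side, so sub: 4*x = 12.
Step 4. [4*x = 12] 4 out front; divide by 4. So div: x = 3.

Answer: x ∈ {3}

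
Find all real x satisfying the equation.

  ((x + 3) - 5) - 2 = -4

Step 1. [((x + 3) - 5) - 2 = -4] peel the -2: add 2 from each side, so sub: (x + 3) - 5 = -2.
Step 2. [(x + 3) - 5 = -2] the outer -5 inverts by adding 5 ⇒ sub: x + 3 = 3.
Step 3. [x + 3 = 3] subtract 3: x sits inside (… + 3) ⇒ sub: x = 0.

Answer: x ∈ {0}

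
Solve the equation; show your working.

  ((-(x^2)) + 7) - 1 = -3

Step 1. [((-(x^2)) + 7) - 1 = -3] peel the -1: add 1 from each side. So sub: (-(x^2)) + 7 = -2.
Step 2. [(-(x^2)) + 7 = -2] subtract 7: x sits inside (… + 7) ⇒ sub: -(x^2) = -9.
Step 3. [-(x^2) = -9] flip signs both sides. So neg: x^2 = 9.
Step 4. [x^2 = 9] LHS squared, RHS 9 ≥ 0: apply √ (±). So sqrt: x = 3 or -3.

Answer: x ∈ {-3, 3}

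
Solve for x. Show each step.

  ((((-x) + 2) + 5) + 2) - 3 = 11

Step 1. [((((-x) + 2) + 5) + 2) - 3 = 11] peel the -3: add 3 from each side ⇒ sub: (((-x) + 2) + 5) + 2 = 14.
Step 2. [(((-x) + 2) + 5) + 2 = 14] subtract 2: x sits inside (… + 2). So sub: ((-x) + 2) + 5 = 12.
Step 3. [((-x) + 2) + 5 = 12] peel the +5: subtract 5 from each side, so sub: (-x) + 2 = 7.
Step 4. [(-x) + 2 = 7] the outer +2 inverts by subtracting 2. So sub: -x = 5.
Step 5. [-x = 5] LHS negated; negate both sides, so neg: x = -5.

Answer: x ∈ {-5}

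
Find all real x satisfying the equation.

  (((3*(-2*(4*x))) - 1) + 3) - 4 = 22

Step 1. [(((3*(-2*(4*x))) - 1) + 3) - 4 = 22] peel the -4: add 4 from each side, so sub: ((3*(-2*(4*x))) - 1) + 3 = 26.
Step 2. [((3*(-2*(4*x))) - 1) + 3 = 26] peel the +3: subtract 3 from each side, so sub: (3*(-2*(4*x))) - 1 = 23.
Step 3. [(3*(-2*(4*x))) - 1 = 23] add 1: x sits inside (… - 1). So sub: 3*(-2*(4*x)) = 24.
Step 4. [3*(-2*(4*x)) = 24] leading coefficient 3: divide by 3, so div: -2*(4*x) = 8.
Step 5. [-2*(4*x) = 8] -2·(inner) — divide through by -2. So div: 4*x = -4.
Step 6. [4*x = -4] LHS = 4·(…); ÷4 both sides. So div: x = -1.

Answer: x ∈ {-1}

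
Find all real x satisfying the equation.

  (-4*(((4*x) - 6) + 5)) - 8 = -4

Step 1. [(-4*(((4*x) - 6) + 5)) - 8 = -4] common factor -4 (LHS and -4) — divide through ⇒ factor: (((4*x) - 6) + 5) + 2 = 1.
Step 2. [(((4*x) - 6) + 5) + 2 = 1] +2 is outermost — subtract 2 both sides ⇒ sub: ((4*x) - 6) + 5 = -1.
Step 3. [((4*x) - 6) + 5 = -1] peel the +5: subtract 5 from each side, so sub: (4*x) - 6 = -6.
Step 4. [(4*x) - 6 = -6] peel the -6: add 6 from each side, so sub: 4*x = 0.
Step 5. [4*x = 0] 4 out front; divide by 4, so div: x = 0.

Answer: x ∈ {0}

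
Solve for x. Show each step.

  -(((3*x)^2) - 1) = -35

Step 1. [-(((3*x)^2) - 1) = -35] flip signs both sides ⇒ neg: ((3*x)^2) - 1 = 35.
Step 2. [((3*x)^2) - 1 = 35] add 1: x sits inside (… - 1), so sub: (3*x)^2 = 36.
Step 3. [(3*x)^2 = 36] LHS squared, RHS 36 ≥ 0: apply √ (±), so sqrt: 3*x = 6 or -6.
Step 4. [3*x = 6 or -6] 3 out front; divide by 3, so div: x = 2 or -2.

Answer: x ∈ {-2, 2}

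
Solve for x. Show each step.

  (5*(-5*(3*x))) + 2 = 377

Step 1. [(5*(-5*(3*x))) + 2 = 377] subtract 2: x sits inside (… + 2) ⇒ sub: 5*(-5*(3*x)) = 375.
Step 2. [5*(-5*(3*x)) = 375] leading coefficient 5: divide by 5. So div: -5*(3*x) = 75.
Step 3. [-5*(3*x) = 75] -5 out front; divide by -5, so div: 3*x = -15.
Step 4. [3*x = -15] divide by the outer 3. So div: x = -5.

Answer: x ∈ {-5}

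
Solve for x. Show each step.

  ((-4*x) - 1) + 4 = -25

Step 1. [((-4*x) - 1) + 4 = -25] subtract 4: x sits inside (… + 4), so sub: (-4*x) - 1 = -29.
Step 2. [(-4*x) - 1 = -29] add 1: x sits inside (… - 1), so sub: -4*x = -28.
Step 3. [-4*x = -28] -4·(inner) — divide through by -4. So div: x = 7.

Answer: x ∈ {7}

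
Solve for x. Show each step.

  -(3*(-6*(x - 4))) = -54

Step 1. [-(3*(-6*(x - 4))) = -54] flip signs both sides ⇒ neg: 3*(-6*(x - 4)) = 54.
Step 2. [3*(-6*(x - 4)) = 54] 3·(inner) — divide through by 3 ⇒ div: -6*(x - 4) = 18.
Step 3. [-6*(x - 4) = 18] divide by the outer -6. So div: x - 4 = -3.
Step 4. [x - 4 = -3] add 4: x sits inside (… - 4) ⇒ sub: x = 1.

Answer: x ∈ {1}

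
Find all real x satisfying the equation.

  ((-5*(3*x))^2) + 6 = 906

Step 1. [((-5*(3*x))^2) + 6 = 906] +6 is outermost — subtract 6 both sides. So sub: (-5*(3*x))^2 = 900.
Step 2. [(-5*(3*x))^2 = 900] √ both sides: 900 ≥ 0 gives two branches, so sqrt: -5*(3*x) = 30 or -30.
Step 3. [-5*(3*x) = 30 or -30] divide by the outer -5 ⇒ div: 3*x = -6 or 6.
Step 4. [3*x = -6 or 6] LHS = 3·(…); ÷3 both sides, so div: x = -2 or 2.

Answer: x ∈ {-2, 2}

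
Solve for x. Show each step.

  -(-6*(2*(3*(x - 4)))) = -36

Step 1. [-(-6*(2*(3*(x - 4)))) = -36] flip signs both sides. So neg: -6*(2*(3*(x - 4))) = 36.
Step 2. [-6*(2*(3*(x - 4))) = 36] leading coefficient -6: divide by -6. So div: 2*(3*(x - 4)) = -6.
Step 3. [2*(3*(x - 4)) = -6] leading coefficient 2: divide by 2 ⇒ div: 3*(x - 4) = -3.
Step 4. [3*(x - 4) = -3] leading coefficient 3: divide by 3, so div: x - 4 = -1.
Step 5. [x - 4 = -1] peel the -4: add 4 from each side, so sub: x = 3.

Answer: x ∈ {3}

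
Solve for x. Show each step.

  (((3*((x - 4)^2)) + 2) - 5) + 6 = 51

Step 1. [(((3*((x - 4)^2)) + 2) - 5) + 6 = 51] +6 is outermost — subtract 6 both sides, so sub: ((3*((x - 4)^2)) + 2) - 5 = 45.
Step 2. [((3*((x - 4)^2)) + 2) - 5 = 45] the outer -5 inverts by adding 5, so sub: (3*((x - 4)^2)) + 2 = 50.
Step 3. [(3*((x - 4)^2)) + 2 = 50] peel the +2: subtract 2 from each side ⇒ sub: 3*((x - 4)^2) = 48.
Step 4. [3*((x - 4)^2) = 48] leading coefficient 3: divide by 3, so div: (x - 4)^2 = 16.
Step 5. [(x - 4)^2 = 16] √ both sides: 16 ≥ 0 gives two branches ⇒ sqrt: x - 4 = 4 or -4.
Step 6. [x - 4 = 4 or -4] the outer -4 inverts by adding 4, so sub: x = 8 or 0.

Answer: x ∈ {0, 8}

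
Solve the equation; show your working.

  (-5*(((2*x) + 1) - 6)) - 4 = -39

Step 1. [(-5*(((2*x) + 1) - 6)) - 4 = -39] 4 comes off first (add 4), so sub: -5*(((2*x) + 1) - 6) = -35.
Step 2. [-5*(((2*x) + 1) - 6) = -35] LHS = -5·(…); ÷-5 both sides, so div: ((2*x) + 1) - 6 = 7.
Step 3. [((2*x) + 1) - 6 = 7] -6 is outermost — add 6 both sides. So sub: (2*x) + 1 = 13.
Step 4. [(2*x) + 1 = 13] the outer +1 inverts by subtracting 1, so sub: 2*x = 12.
Step 5. [2*x = 12] 2 out front; divide by 2, so div: x = 6.

Answer: x ∈ {6}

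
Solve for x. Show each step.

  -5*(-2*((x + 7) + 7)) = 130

Step 1. [-5*(-2*((x + 7) + 7)) = 130] -5 out front; divide by -5. So div: -2*((x + 7) + 7) = -26.
Step 2. [-2*((x + 7) + 7) = -26] -2·(inner) — divide through by -2 ⇒ div: (x + 7) + 7 = 13.
Step 3. [(x + 7) + 7 = 13] +7 is outermost — subtract 7 both sides, so sub: x + 7 = 6.
Step 4. [x + 7 = 6] peel the +7: subtract 7 from each side, so sub: x = -1.

Answer: x ∈ {-1}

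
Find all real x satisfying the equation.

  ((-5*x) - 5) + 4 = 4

Step 1. [((-5*x) - 5) + 4 = 4] peel the +4: subtract 4 from each side ⇒ sub: (-5*x) - 5 = 0.
Step 2. [(-5*x) - 5 = 0] -5 is outermost — add 5 both sides ⇒ sub: -5*x = 5.
Step 3. [-5*x = 5] -5·(inner) — divide through by -5, so div: x = -1.

Answer: x ∈ {-1}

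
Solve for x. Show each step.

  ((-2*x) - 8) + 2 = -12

Step 1. [((-2*x) - 8) + 2 = -12] peel the +2: subtract 2 from each side. So sub: (-2*x) - 8 = -14.
Step 2. [(-2*x) - 8 = -14] -2 divides every term; factor it out ⇒ factor: x + 4 = 7.
Step 3. [x + 4 = 7] subtract 4: x sits inside (… + 4) ⇒ sub: x = 3.

Answer: x ∈ {3}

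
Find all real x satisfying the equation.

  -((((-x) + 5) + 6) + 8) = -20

Step 1. [-((((-x) + 5) + 6) + 8) = -20] LHS negated; negate both sides, so neg: (((-x) + 5) + 6) + 8 = 20.
Step 2. [(((-x) + 5) + 6) + 8 = 20] peel the +8: subtract 8 from each side ⇒ sub: ((-x) + 5) + 6 = 12.
Step 3. [((-x) + 5) + 6 = 12] the outer +6 inverts by subtracting 6, so sub: (-x) + 5 = 6.
Step 4. [(-x) + 5 = 6] +5 is outermost — subtract 5 both sides, so sub: -x = 1.
Step 5. [-x = 1] flip signs both sides ⇒ neg: x = -1.

Answer: x ∈ {-1}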